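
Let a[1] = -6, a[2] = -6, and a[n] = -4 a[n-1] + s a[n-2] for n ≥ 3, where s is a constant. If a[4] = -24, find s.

4

a[3] = 24 - 6s
a[4] = -96 + 18s
So -96 + 18s = -24, giving s = 4.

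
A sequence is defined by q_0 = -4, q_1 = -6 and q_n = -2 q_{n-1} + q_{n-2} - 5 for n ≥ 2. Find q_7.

-489

q_2 = -2*(-6) + (-4) - 5 = 3
q_3 = -2*3 + (-6) - 5 = -17
q_4 = -2*(-17) + 3 - 5 = 32
q_5 = -2*32 + (-17) - 5 = -86
q_6 = -2*(-86) + 32 - 5 = 199
q_7 = -2*199 + (-86) - 5 = -489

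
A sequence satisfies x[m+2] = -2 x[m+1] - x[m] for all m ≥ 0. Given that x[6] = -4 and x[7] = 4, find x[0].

Rearranging, x[m-2] = -(x[m] + 2 x[m-1]).
x[5] = -(4 + 2(-4)) = 4
x[4] = -(-4 + 2(4)) = -4
x[3] = -(4 + 2(-4)) = 4
x[2] = -(-4 + 2(4)) = -4
x[1] = -(4 + 2(-4)) = 4
x[0] = -(-4 + 2(4)) = -4

-4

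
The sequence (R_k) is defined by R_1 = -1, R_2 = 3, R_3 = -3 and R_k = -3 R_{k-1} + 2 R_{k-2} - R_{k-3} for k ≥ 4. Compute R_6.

206

R_4 = -3*(-3) + 2*3 - (-1) = 16
R_5 = -3*16 + 2*(-3) - 3 = -57
R_6 = -3*(-57) + 2*16 - (-3) = 206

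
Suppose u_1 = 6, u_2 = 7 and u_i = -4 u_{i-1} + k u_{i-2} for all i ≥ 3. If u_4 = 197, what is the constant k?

-5

u_3 = -28 + 6k
u_4 = 112 - 17k
So 112 - 17k = 197, giving k = -5.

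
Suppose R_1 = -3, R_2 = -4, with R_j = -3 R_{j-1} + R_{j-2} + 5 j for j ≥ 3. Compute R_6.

R_3 = -3·(-4) + (-3) + 15 = 24
R_4 = -3·24 + (-4) + 20 = -56
R_5 = -3·(-56) + 24 + 25 = 217
R_6 = -3·217 + (-56) + 30 = -677

-677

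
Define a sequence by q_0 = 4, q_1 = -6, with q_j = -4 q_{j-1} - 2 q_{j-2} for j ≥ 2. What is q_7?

q_2 = -4·(-6) - 2·4 = 16
q_3 = -4·16 - 2·(-6) = -52
q_4 = -4·(-52) - 2·16 = 176
q_5 = -4·176 - 2·(-52) = -600
q_6 = -4·(-600) - 2·176 = 2048
q_7 = -4·2048 - 2·(-600) = -6992

-6992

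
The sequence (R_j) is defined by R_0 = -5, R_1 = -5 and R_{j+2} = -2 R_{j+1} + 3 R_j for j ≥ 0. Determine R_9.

R_2 = -2·(-5) + 3·(-5) = -5
R_3 = -2·(-5) + 3·(-5) = -5
R_4 = -2·(-5) + 3·(-5) = -5
R_5 = -2·(-5) + 3·(-5) = -5
R_6 = -2·(-5) + 3·(-5) = -5
R_7 = -2·(-5) + 3·(-5) = -5
R_8 = -2·(-5) + 3·(-5) = -5
R_9 = -2·(-5) + 3·(-5) = -5

-5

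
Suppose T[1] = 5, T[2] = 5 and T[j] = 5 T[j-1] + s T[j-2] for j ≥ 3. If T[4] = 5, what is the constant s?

T[3] = 25 + 5s
T[4] = 125 + 30s
So 125 + 30s = 5, giving s = -4.

-4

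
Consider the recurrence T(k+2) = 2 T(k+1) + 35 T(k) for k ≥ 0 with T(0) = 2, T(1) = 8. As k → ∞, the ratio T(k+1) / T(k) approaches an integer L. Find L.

The characteristic equation is r^2 - 2r - 35 = 0, which factors as (r - 7)(r + 5) = 0.
So the roots are 7 and -5. Since |7| > |-5| and the coefficient of 7^k is non-zero, the ratio tends to 7.

7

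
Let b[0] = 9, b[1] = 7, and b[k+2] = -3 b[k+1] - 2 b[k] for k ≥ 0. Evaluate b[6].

-999

b[2] = -3*7 - 2*9 = -39
b[3] = -3*(-39) - 2*7 = 103
b[4] = -3*103 - 2*(-39) = -231
b[5] = -3*(-231) - 2*103 = 487
b[6] = -3*487 - 2*(-231) = -999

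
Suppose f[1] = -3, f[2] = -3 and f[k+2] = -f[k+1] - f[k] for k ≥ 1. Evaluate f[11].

-3

f[3] = -(-3) - (-3) = 6
f[4] = -6 - (-3) = -3
f[5] = -(-3) - 6 = -3
f[6] = -(-3) - (-3) = 6
f[7] = -6 - (-3) = -3
f[8] = -(-3) - 6 = -3
f[9] = -(-3) - (-3) = 6
f[10] = -6 - (-3) = -3
f[11] = -(-3) - 6 = -3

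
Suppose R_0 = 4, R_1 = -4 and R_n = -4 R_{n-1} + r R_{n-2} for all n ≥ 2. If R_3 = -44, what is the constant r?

R_2 = 16 + 4r
R_3 = -64 - 20r
So -64 - 20r = -44, giving r = -1.

-1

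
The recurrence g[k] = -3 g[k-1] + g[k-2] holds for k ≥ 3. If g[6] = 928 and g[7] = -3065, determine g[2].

Rearranging, g[k-2] = g[k] + 3 g[k-1].
g[5] = -3065 + 3(928) = -281
g[4] = 928 + 3(-281) = 85
g[3] = -281 + 3(85) = -26
g[2] = 85 + 3(-26) = 7

7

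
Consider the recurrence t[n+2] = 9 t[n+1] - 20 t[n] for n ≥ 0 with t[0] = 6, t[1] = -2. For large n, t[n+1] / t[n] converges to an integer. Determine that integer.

The characteristic equation is r^2 - 9r + 20 = 0, which factors as (r - 5)(r - 4) = 0.
So the roots are 5 and 4. Since |5| > |4| and the coefficient of 5^n is non-zero, the ratio tends to 5.

5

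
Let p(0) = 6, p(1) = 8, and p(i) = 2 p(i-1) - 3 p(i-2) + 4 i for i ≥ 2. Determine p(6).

p(2) = 2(8) - 3(6) + 8 = 6
p(3) = 2(6) - 3(8) + 12 = 0
p(4) = 2(0) - 3(6) + 16 = -2
p(5) = 2(-2) - 3(0) + 20 = 16
p(6) = 2(16) - 3(-2) + 24 = 62

62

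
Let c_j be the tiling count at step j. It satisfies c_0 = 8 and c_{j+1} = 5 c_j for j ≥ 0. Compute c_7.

c_1 = 5(8) = 40
c_2 = 5(40) = 200
c_3 = 5(200) = 1000
c_4 = 5(1000) = 5000
c_5 = 5(5000) = 25000
c_6 = 5(25000) = 125000
c_7 = 5(125000) = 625000

625000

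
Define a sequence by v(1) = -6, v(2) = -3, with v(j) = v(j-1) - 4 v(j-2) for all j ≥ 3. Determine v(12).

4353

v(3) = (-3) - 4(-6) = 21
v(4) = 21 - 4(-3) = 33
v(5) = 33 - 4(21) = -51
v(6) = (-51) - 4(33) = -183
v(7) = (-183) - 4(-51) = 21
v(8) = 21 - 4(-183) = 753
v(9) = 753 - 4(21) = 669
v(10) = 669 - 4(753) = -2343
v(11) = (-2343) - 4(669) = -5019
v(12) = (-5019) - 4(-2343) = 4353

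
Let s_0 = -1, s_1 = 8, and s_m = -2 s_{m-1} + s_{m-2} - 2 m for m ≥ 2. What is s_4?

-117

s_2 = -2·8 + (-1) - 4 = -21
s_3 = -2·(-21) + 8 - 6 = 44
s_4 = -2·44 + (-21) - 8 = -117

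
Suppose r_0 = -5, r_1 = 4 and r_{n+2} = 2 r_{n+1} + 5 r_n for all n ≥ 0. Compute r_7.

-3794

r_2 = 2*4 + 5*(-5) = -17
r_3 = 2*(-17) + 5*4 = -14
r_4 = 2*(-14) + 5*(-17) = -113
r_5 = 2*(-113) + 5*(-14) = -296
r_6 = 2*(-296) + 5*(-113) = -1157
r_7 = 2*(-1157) + 5*(-296) = -3794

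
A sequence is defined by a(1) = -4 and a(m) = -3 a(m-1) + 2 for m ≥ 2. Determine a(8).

9842

a(2) = -3*(-4) + 2 = 14
a(3) = -3*14 + 2 = -40
a(4) = -3*(-40) + 2 = 122
a(5) = -3*122 + 2 = -364
a(6) = -3*(-364) + 2 = 1094
a(7) = -3*1094 + 2 = -3280
a(8) = -3*(-3280) + 2 = 9842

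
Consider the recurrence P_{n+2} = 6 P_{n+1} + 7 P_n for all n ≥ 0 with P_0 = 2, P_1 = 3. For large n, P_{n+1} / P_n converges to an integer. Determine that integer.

The characteristic equation is r^2 - 6r - 7 = 0, which factors as (r - 7)(r + 1) = 0.
So the roots are 7 and -1. Since |7| > |-1| and the coefficient of 7^n is non-zero, the ratio tends to 7.

7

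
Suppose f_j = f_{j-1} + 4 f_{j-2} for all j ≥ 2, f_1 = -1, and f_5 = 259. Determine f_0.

8

Let f_0 = z.
f_2 = -1 + 4z
f_3 = -5 + 4z
f_4 = -9 + 20z
f_5 = -29 + 36z
So -29 + 36z = 259, giving z = 8.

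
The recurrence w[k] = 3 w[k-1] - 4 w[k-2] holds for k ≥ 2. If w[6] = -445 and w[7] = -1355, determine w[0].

-5

Rearranging, w[k-2] = (w[k] - 3 w[k-1]) / -4.
w[5] = (-1355 - 3*(-445)) / -4 = -20/-4 = 5
w[4] = (-445 - 3*5) / -4 = -460/-4 = 115
w[3] = (5 - 3*115) / -4 = -340/-4 = 85
w[2] = (115 - 3*85) / -4 = -140/-4 = 35
w[1] = (85 - 3*35) / -4 = -20/-4 = 5
w[0] = (35 - 3*5) / -4 = 20/-4 = -5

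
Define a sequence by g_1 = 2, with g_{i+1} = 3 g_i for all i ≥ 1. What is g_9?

13122

g_2 = 3(2) = 6
g_3 = 3(6) = 18
g_4 = 3(18) = 54
g_5 = 3(54) = 162
g_6 = 3(162) = 486
g_7 = 3(486) = 1458
g_8 = 3(1458) = 4374
g_9 = 3(4374) = 13122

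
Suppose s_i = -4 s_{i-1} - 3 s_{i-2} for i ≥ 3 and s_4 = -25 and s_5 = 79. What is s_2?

-1

Rearranging, s_{i-2} = (s_i + 4 s_{i-1}) / -3.
s_3 = (79 + 4·(-25)) / -3 = -21/-3 = 7
s_2 = (-25 + 4·7) / -3 = 3/-3 = -1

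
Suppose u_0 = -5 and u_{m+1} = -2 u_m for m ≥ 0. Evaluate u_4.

-80

u_1 = -2*(-5) = 10
u_2 = -2*10 = -20
u_3 = -2*(-20) = 40
u_4 = -2*40 = -80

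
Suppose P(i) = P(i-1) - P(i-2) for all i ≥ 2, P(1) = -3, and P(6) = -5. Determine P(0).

Let P(0) = y.
P(2) = -3 - y
P(3) = -y
P(4) = 3
P(5) = 3 + y
P(6) = y
So y = -5, giving y = -5.

-5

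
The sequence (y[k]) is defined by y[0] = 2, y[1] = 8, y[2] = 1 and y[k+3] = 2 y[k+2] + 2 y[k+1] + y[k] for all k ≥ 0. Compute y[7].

1136

y[3] = 2(1) + 2(8) + 2 = 20
y[4] = 2(20) + 2(1) + 8 = 50
y[5] = 2(50) + 2(20) + 1 = 141
y[6] = 2(141) + 2(50) + 20 = 402
y[7] = 2(402) + 2(141) + 50 = 1136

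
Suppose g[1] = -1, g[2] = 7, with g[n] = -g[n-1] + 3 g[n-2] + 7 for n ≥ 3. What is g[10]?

3199

g[3] = -7 + 3*(-1) + 7 = -3
g[4] = -(-3) + 3*7 + 7 = 31
g[5] = -31 + 3*(-3) + 7 = -33
g[6] = -(-33) + 3*31 + 7 = 133
g[7] = -133 + 3*(-33) + 7 = -225
g[8] = -(-225) + 3*133 + 7 = 631
g[9] = -631 + 3*(-225) + 7 = -1299
g[10] = -(-1299) + 3*631 + 7 = 3199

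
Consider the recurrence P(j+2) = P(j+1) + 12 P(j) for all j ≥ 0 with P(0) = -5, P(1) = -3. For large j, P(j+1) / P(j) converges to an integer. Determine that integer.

4

The characteristic equation is r^2 - r - 12 = 0, which factors as (r - 4)(r + 3) = 0.
So the roots are 4 and -3. Since |4| > |-3| and the coefficient of 4^j is non-zero, the ratio tends to 4.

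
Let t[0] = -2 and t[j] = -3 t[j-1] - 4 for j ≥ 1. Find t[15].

14348906

The fixed point is -4/(1 + 3) = -1, so t[j] + 1 = -3(t[j-1] + 1).
Hence t[j] = -1·(-3)^j - 1.
t[15] = -1·(-3)^{15} - 1 = -1·-14348907 - 1 = 14348906.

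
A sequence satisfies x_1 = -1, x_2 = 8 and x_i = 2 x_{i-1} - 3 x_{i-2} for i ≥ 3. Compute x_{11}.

x_3 = 2·8 - 3·(-1) = 19
x_4 = 2·19 - 3·8 = 14
x_5 = 2·14 - 3·19 = -29
x_6 = 2·(-29) - 3·14 = -100
x_7 = 2·(-100) - 3·(-29) = -113
x_8 = 2·(-113) - 3·(-100) = 74
x_9 = 2·74 - 3·(-113) = 487
x_{10} = 2·487 - 3·74 = 752
x_{11} = 2·752 - 3·487 = 43

43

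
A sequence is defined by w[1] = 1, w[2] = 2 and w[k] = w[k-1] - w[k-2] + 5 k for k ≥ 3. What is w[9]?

46

w[3] = 2 - 1 + 15 = 16
w[4] = 16 - 2 + 20 = 34
w[5] = 34 - 16 + 25 = 43
w[6] = 43 - 34 + 30 = 39
w[7] = 39 - 43 + 35 = 31
w[8] = 31 - 39 + 40 = 32
w[9] = 32 - 31 + 45 = 46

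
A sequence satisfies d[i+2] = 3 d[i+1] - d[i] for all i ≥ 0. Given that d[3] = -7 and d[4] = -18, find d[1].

Rearranging, d[i-2] = -(d[i] - 3 d[i-1]).
d[2] = -(-18 - 3·(-7)) = -3
d[1] = -(-7 - 3·(-3)) = -2

-2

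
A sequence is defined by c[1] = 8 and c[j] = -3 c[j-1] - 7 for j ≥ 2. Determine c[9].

63968

c[2] = -3(8) - 7 = -31
c[3] = -3(-31) - 7 = 86
c[4] = -3(86) - 7 = -265
c[5] = -3(-265) - 7 = 788
c[6] = -3(788) - 7 = -2371
c[7] = -3(-2371) - 7 = 7106
c[8] = -3(7106) - 7 = -21325
c[9] = -3(-21325) - 7 = 63968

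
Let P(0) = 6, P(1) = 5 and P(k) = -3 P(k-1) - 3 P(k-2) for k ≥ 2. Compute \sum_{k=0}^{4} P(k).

-91

P(2) = -3·5 - 3·6 = -33
P(3) = -3·(-33) - 3·5 = 84
P(4) = -3·84 - 3·(-33) = -153
Sum = 6 + 5 + (-33) + 84 + (-153) = -91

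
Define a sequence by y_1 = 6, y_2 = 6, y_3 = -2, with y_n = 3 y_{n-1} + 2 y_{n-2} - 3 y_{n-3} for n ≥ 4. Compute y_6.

y_4 = 3(-2) + 2(6) - 3(6) = -12
y_5 = 3(-12) + 2(-2) - 3(6) = -58
y_6 = 3(-58) + 2(-12) - 3(-2) = -192

-192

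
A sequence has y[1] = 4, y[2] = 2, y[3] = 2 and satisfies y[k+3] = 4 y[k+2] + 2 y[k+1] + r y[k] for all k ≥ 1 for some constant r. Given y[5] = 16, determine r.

y[4] = 12 + 4r
y[5] = 52 + 18r
So 52 + 18r = 16, giving r = -2.

-2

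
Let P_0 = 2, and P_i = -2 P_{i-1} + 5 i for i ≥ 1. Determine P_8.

P_1 = -2·2 + 5 = 1
P_2 = -2·1 + 10 = 8
P_3 = -2·8 + 15 = -1
P_4 = -2·(-1) + 20 = 22
P_5 = -2·22 + 25 = -19
P_6 = -2·(-19) + 30 = 68
P_7 = -2·68 + 35 = -101
P_8 = -2·(-101) + 40 = 242

242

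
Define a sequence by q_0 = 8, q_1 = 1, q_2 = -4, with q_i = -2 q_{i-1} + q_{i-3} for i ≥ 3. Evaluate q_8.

-280

q_3 = -2·(-4) + 8 = 16
q_4 = -2·16 + 1 = -31
q_5 = -2·(-31) + (-4) = 58
q_6 = -2·58 + 16 = -100
q_7 = -2·(-100) + (-31) = 169
q_8 = -2·169 + 58 = -280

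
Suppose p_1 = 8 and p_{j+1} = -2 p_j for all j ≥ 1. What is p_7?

p_2 = -2(8) = -16
p_3 = -2(-16) = 32
p_4 = -2(32) = -64
p_5 = -2(-64) = 128
p_6 = -2(128) = -256
p_7 = -2(-256) = 512

512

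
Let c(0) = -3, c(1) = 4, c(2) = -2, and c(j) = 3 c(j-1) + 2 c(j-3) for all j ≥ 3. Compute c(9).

c(3) = 3*(-2) + 2*(-3) = -12
c(4) = 3*(-12) + 2*4 = -28
c(5) = 3*(-28) + 2*(-2) = -88
c(6) = 3*(-88) + 2*(-12) = -288
c(7) = 3*(-288) + 2*(-28) = -920
c(8) = 3*(-920) + 2*(-88) = -2936
c(9) = 3*(-2936) + 2*(-288) = -9384

-9384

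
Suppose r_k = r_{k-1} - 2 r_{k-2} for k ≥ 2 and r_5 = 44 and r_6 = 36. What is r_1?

Rearranging, r_{k-2} = (r_k - r_{k-1}) / -2.
r_4 = (36 - 44) / -2 = -8/-2 = 4
r_3 = (44 - 4) / -2 = 40/-2 = -20
r_2 = (4 - (-20)) / -2 = 24/-2 = -12
r_1 = (-20 - (-12)) / -2 = -8/-2 = 4

4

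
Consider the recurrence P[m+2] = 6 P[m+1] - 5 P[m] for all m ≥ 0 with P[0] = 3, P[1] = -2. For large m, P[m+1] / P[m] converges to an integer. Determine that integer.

5

The characteristic equation is r^2 - 6r + 5 = 0, which factors as (r - 5)(r - 1) = 0.
So the roots are 5 and 1. Since |5| > |1| and the coefficient of 5^m is non-zero, the ratio tends to 5.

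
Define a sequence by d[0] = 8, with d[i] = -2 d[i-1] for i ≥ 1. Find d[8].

2048

d[1] = -2·8 = -16
d[2] = -2·(-16) = 32
d[3] = -2·32 = -64
d[4] = -2·(-64) = 128
d[5] = -2·128 = -256
d[6] = -2·(-256) = 512
d[7] = -2·512 = -1024
d[8] = -2·(-1024) = 2048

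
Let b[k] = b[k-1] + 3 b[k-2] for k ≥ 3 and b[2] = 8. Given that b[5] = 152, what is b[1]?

8

Let b[1] = v.
b[3] = 8 + 3v
b[4] = 32 + 3v
b[5] = 56 + 12v
So 56 + 12v = 152, giving v = 8.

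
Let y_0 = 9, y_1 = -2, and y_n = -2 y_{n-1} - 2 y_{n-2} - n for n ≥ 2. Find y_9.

y_2 = -2·(-2) - 2·9 - 2 = -16
y_3 = -2·(-16) - 2·(-2) - 3 = 33
y_4 = -2·33 - 2·(-16) - 4 = -38
y_5 = -2·(-38) - 2·33 - 5 = 5
y_6 = -2·5 - 2·(-38) - 6 = 60
y_7 = -2·60 - 2·5 - 7 = -137
y_8 = -2·(-137) - 2·60 - 8 = 146
y_9 = -2·146 - 2·(-137) - 9 = -27

-27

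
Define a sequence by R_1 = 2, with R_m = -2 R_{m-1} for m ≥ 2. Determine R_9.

R_2 = -2·2 = -4
R_3 = -2·(-4) = 8
R_4 = -2·8 = -16
R_5 = -2·(-16) = 32
R_6 = -2·32 = -64
R_7 = -2·(-64) = 128
R_8 = -2·128 = -256
R_9 = -2·(-256) = 512

512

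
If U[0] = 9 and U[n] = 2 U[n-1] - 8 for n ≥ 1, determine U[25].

The fixed point is -8/(1 - 2) = 8, so U[n] - 8 = 2(U[n-1] - 8).
Hence U[n] = 1·2^n + 8.
U[25] = 1·2^{25} + 8 = 1·33554432 + 8 = 33554440.

33554440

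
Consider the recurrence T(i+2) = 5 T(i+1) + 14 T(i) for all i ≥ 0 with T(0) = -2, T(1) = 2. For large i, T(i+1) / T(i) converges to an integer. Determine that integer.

7

The characteristic equation is r^2 - 5r - 14 = 0, which factors as (r - 7)(r + 2) = 0.
So the roots are 7 and -2. Since |7| > |-2| and the coefficient of 7^i is non-zero, the ratio tends to 7.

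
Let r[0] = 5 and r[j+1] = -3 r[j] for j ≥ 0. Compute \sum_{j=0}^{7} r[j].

r[1] = -3*5 = -15
r[2] = -3*(-15) = 45
r[3] = -3*45 = -135
r[4] = -3*(-135) = 405
r[5] = -3*405 = -1215
r[6] = -3*(-1215) = 3645
r[7] = -3*3645 = -10935
Sum = 5 + (-15) + 45 + (-135) + 405 + (-1215) + 3645 + (-10935) = -8200

-8200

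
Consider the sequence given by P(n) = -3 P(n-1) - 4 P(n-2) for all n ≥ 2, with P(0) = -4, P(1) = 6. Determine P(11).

-786

P(2) = -3·6 - 4·(-4) = -2
P(3) = -3·(-2) - 4·6 = -18
P(4) = -3·(-18) - 4·(-2) = 62
P(5) = -3·62 - 4·(-18) = -114
P(6) = -3·(-114) - 4·62 = 94
P(7) = -3·94 - 4·(-114) = 174
P(8) = -3·174 - 4·94 = -898
P(9) = -3·(-898) - 4·174 = 1998
P(10) = -3·1998 - 4·(-898) = -2402
P(11) = -3·(-2402) - 4·1998 = -786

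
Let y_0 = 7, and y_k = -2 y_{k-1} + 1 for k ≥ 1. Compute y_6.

y_1 = -2*7 + 1 = -13
y_2 = -2*(-13) + 1 = 27
y_3 = -2*27 + 1 = -53
y_4 = -2*(-53) + 1 = 107
y_5 = -2*107 + 1 = -213
y_6 = -2*(-213) + 1 = 427

427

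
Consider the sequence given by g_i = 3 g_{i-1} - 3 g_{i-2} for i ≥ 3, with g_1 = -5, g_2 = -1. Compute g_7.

g_3 = 3·(-1) - 3·(-5) = 12
g_4 = 3·12 - 3·(-1) = 39
g_5 = 3·39 - 3·12 = 81
g_6 = 3·81 - 3·39 = 126
g_7 = 3·126 - 3·81 = 135

135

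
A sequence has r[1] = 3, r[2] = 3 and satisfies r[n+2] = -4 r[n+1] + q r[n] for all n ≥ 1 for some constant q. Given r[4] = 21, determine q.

3

r[3] = -12 + 3q
r[4] = 48 - 9q
So 48 - 9q = 21, giving q = 3.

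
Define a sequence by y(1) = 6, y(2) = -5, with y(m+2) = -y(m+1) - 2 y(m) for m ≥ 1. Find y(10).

49

y(3) = -(-5) - 2(6) = -7
y(4) = -(-7) - 2(-5) = 17
y(5) = -17 - 2(-7) = -3
y(6) = -(-3) - 2(17) = -31
y(7) = -(-31) - 2(-3) = 37
y(8) = -37 - 2(-31) = 25
y(9) = -25 - 2(37) = -99
y(10) = -(-99) - 2(25) = 49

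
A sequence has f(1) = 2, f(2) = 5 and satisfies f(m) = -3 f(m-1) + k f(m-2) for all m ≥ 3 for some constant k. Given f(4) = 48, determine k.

-3

f(3) = -15 + 2k
f(4) = 45 - k
So 45 - k = 48, giving k = -3.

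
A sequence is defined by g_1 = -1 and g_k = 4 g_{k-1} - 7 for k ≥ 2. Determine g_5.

-851

g_2 = 4(-1) - 7 = -11
g_3 = 4(-11) - 7 = -51
g_4 = 4(-51) - 7 = -211
g_5 = 4(-211) - 7 = -851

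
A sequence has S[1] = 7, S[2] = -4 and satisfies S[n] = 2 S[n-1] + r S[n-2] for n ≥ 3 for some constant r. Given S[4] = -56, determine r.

S[3] = -8 + 7r
S[4] = -16 + 10r
So -16 + 10r = -56, giving r = -4.

-4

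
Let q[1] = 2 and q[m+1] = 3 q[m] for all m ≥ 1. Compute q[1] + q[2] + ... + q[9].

q[2] = 3·2 = 6
q[3] = 3·6 = 18
q[4] = 3·18 = 54
q[5] = 3·54 = 162
q[6] = 3·162 = 486
q[7] = 3·486 = 1458
q[8] = 3·1458 = 4374
q[9] = 3·4374 = 13122
Sum = 2 + 6 + 18 + 54 + 162 + 486 + 1458 + 4374 + 13122 = 19682

19682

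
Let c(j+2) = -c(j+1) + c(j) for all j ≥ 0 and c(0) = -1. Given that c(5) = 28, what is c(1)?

5

Let c(1) = y.
c(2) = -1 - y
c(3) = 1 + 2y
c(4) = -2 - 3y
c(5) = 3 + 5y
So 3 + 5y = 28, giving y = 5.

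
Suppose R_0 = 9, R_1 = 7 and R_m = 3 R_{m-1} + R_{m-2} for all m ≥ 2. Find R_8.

R_2 = 3(7) + 9 = 30
R_3 = 3(30) + 7 = 97
R_4 = 3(97) + 30 = 321
R_5 = 3(321) + 97 = 1060
R_6 = 3(1060) + 321 = 3501
R_7 = 3(3501) + 1060 = 11563
R_8 = 3(11563) + 3501 = 38190

38190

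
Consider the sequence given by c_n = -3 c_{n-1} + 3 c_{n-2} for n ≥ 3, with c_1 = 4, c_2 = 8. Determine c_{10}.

170748

c_3 = -3·8 + 3·4 = -12
c_4 = -3·(-12) + 3·8 = 60
c_5 = -3·60 + 3·(-12) = -216
c_6 = -3·(-216) + 3·60 = 828
c_7 = -3·828 + 3·(-216) = -3132
c_8 = -3·(-3132) + 3·828 = 11880
c_9 = -3·11880 + 3·(-3132) = -45036
c_{10} = -3·(-45036) + 3·11880 = 170748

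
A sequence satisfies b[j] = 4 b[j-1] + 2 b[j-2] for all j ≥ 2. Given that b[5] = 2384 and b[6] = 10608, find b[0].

Rearranging, b[j-2] = (b[j] - 4 b[j-1]) / 2.
b[4] = (10608 - 4*2384) / 2 = 1072/2 = 536
b[3] = (2384 - 4*536) / 2 = 240/2 = 120
b[2] = (536 - 4*120) / 2 = 56/2 = 28
b[1] = (120 - 4*28) / 2 = 8/2 = 4
b[0] = (28 - 4*4) / 2 = 12/2 = 6

6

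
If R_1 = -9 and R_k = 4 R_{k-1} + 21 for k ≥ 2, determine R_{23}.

-35184372088839

The fixed point is 21/(1 - 4) = -7, so R_k + 7 = 4(R_{k-1} + 7).
Hence R_k = -2·4^{k-1} - 7.
R_{23} = -2·4^{22} - 7 = -2·17592186044416 - 7 = -35184372088839.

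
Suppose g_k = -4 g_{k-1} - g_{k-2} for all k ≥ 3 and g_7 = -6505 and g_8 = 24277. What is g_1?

5

Rearranging, g_{k-2} = -(g_k + 4 g_{k-1}).
g_6 = -(24277 + 4*(-6505)) = 1743
g_5 = -(-6505 + 4*1743) = -467
g_4 = -(1743 + 4*(-467)) = 125
g_3 = -(-467 + 4*125) = -33
g_2 = -(125 + 4*(-33)) = 7
g_1 = -(-33 + 4*7) = 5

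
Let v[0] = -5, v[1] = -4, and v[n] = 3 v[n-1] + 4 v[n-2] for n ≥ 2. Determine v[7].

-29488

v[2] = 3·(-4) + 4·(-5) = -32
v[3] = 3·(-32) + 4·(-4) = -112
v[4] = 3·(-112) + 4·(-32) = -464
v[5] = 3·(-464) + 4·(-112) = -1840
v[6] = 3·(-1840) + 4·(-464) = -7376
v[7] = 3·(-7376) + 4·(-1840) = -29488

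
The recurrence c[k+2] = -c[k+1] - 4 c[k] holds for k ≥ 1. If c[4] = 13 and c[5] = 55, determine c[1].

4

Rearranging, c[k-2] = (c[k] + c[k-1]) / -4.
c[3] = (55 + 13) / -4 = 68/-4 = -17
c[2] = (13 + (-17)) / -4 = -4/-4 = 1
c[1] = (-17 + 1) / -4 = -16/-4 = 4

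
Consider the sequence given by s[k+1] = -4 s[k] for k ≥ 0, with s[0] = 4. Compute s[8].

s[1] = -4*4 = -16
s[2] = -4*(-16) = 64
s[3] = -4*64 = -256
s[4] = -4*(-256) = 1024
s[5] = -4*1024 = -4096
s[6] = -4*(-4096) = 16384
s[7] = -4*16384 = -65536
s[8] = -4*(-65536) = 262144

262144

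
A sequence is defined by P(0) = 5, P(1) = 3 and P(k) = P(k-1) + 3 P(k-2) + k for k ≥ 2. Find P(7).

1089

P(2) = 3 + 3*5 + 2 = 20
P(3) = 20 + 3*3 + 3 = 32
P(4) = 32 + 3*20 + 4 = 96
P(5) = 96 + 3*32 + 5 = 197
P(6) = 197 + 3*96 + 6 = 491
P(7) = 491 + 3*197 + 7 = 1089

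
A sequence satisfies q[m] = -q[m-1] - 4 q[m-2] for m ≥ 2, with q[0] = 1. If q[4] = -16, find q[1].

Let q[1] = v.
q[2] = -4 - v
q[3] = 4 - 3v
q[4] = 12 + 7v
So 12 + 7v = -16, giving v = -4.

-4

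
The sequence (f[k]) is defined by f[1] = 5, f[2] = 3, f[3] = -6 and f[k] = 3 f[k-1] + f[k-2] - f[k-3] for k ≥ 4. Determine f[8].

f[4] = 3(-6) + 3 - 5 = -20
f[5] = 3(-20) + (-6) - 3 = -69
f[6] = 3(-69) + (-20) - (-6) = -221
f[7] = 3(-221) + (-69) - (-20) = -712
f[8] = 3(-712) + (-221) - (-69) = -2288

-2288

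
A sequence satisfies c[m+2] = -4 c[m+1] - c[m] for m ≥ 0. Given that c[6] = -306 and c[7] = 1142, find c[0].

Rearranging, c[m-2] = -(c[m] + 4 c[m-1]).
c[5] = -(1142 + 4(-306)) = 82
c[4] = -(-306 + 4(82)) = -22
c[3] = -(82 + 4(-22)) = 6
c[2] = -(-22 + 4(6)) = -2
c[1] = -(6 + 4(-2)) = 2
c[0] = -(-2 + 4(2)) = -6

-6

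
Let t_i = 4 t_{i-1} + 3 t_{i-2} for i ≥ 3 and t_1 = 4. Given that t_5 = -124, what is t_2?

Let t_2 = z.
t_3 = 12 + 4z
t_4 = 48 + 19z
t_5 = 228 + 88z
So 228 + 88z = -124, giving z = -4.

-4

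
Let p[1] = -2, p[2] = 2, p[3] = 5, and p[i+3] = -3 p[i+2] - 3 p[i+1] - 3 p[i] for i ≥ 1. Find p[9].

558

p[4] = -3·5 - 3·2 - 3·(-2) = -15
p[5] = -3·(-15) - 3·5 - 3·2 = 24
p[6] = -3·24 - 3·(-15) - 3·5 = -42
p[7] = -3·(-42) - 3·24 - 3·(-15) = 99
p[8] = -3·99 - 3·(-42) - 3·24 = -243
p[9] = -3·(-243) - 3·99 - 3·(-42) = 558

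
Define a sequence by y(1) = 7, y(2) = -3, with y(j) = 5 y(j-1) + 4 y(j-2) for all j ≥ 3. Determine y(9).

333277

y(3) = 5*(-3) + 4*7 = 13
y(4) = 5*13 + 4*(-3) = 53
y(5) = 5*53 + 4*13 = 317
y(6) = 5*317 + 4*53 = 1797
y(7) = 5*1797 + 4*317 = 10253
y(8) = 5*10253 + 4*1797 = 58453
y(9) = 5*58453 + 4*10253 = 333277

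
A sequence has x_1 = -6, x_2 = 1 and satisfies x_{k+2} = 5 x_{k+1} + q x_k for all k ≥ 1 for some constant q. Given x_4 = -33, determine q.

x_3 = 5 - 6q
x_4 = 25 - 29q
So 25 - 29q = -33, giving q = 2.

2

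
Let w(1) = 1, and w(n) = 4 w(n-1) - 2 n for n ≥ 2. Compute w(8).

-9096

w(2) = 4·1 - 4 = 0
w(3) = 4·0 - 6 = -6
w(4) = 4·(-6) - 8 = -32
w(5) = 4·(-32) - 10 = -138
w(6) = 4·(-138) - 12 = -564
w(7) = 4·(-564) - 14 = -2270
w(8) = 4·(-2270) - 16 = -9096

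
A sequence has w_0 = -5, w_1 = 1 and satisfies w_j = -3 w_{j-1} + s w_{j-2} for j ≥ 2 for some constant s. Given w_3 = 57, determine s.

w_2 = -3 - 5s
w_3 = 9 + 16s
So 9 + 16s = 57, giving s = 3.

3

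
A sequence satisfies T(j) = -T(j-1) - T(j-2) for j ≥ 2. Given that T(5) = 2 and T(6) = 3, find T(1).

Rearranging, T(j-2) = -(T(j) + T(j-1)).
T(4) = -(3 + 2) = -5
T(3) = -(2 + (-5)) = 3
T(2) = -(-5 + 3) = 2
T(1) = -(3 + 2) = -5

-5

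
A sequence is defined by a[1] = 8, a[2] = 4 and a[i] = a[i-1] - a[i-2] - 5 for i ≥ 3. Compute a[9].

-9

a[3] = 4 - 8 - 5 = -9
a[4] = (-9) - 4 - 5 = -18
a[5] = (-18) - (-9) - 5 = -14
a[6] = (-14) - (-18) - 5 = -1
a[7] = (-1) - (-14) - 5 = 8
a[8] = 8 - (-1) - 5 = 4
a[9] = 4 - 8 - 5 = -9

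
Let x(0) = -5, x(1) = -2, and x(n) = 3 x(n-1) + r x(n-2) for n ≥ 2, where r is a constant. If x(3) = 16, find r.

-2

x(2) = -6 - 5r
x(3) = -18 - 17r
So -18 - 17r = 16, giving r = -2.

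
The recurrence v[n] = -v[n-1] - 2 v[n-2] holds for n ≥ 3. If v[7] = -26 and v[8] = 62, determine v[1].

2

Rearranging, v[n-2] = (v[n] + v[n-1]) / -2.
v[6] = (62 + (-26)) / -2 = 36/-2 = -18
v[5] = (-26 + (-18)) / -2 = -44/-2 = 22
v[4] = (-18 + 22) / -2 = 4/-2 = -2
v[3] = (22 + (-2)) / -2 = 20/-2 = -10
v[2] = (-2 + (-10)) / -2 = -12/-2 = 6
v[1] = (-10 + 6) / -2 = -4/-2 = 2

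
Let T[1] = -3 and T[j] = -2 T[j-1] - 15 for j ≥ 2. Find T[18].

-262149

The fixed point is -15/(1 + 2) = -5, so T[j] + 5 = -2(T[j-1] + 5).
Hence T[j] = 2·(-2)^{j-1} - 5.
T[18] = 2·(-2)^{17} - 5 = 2·-131072 - 5 = -262149.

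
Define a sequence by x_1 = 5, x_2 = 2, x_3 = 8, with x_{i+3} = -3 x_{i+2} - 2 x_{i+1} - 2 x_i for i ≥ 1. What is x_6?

-222

x_4 = -3(8) - 2(2) - 2(5) = -38
x_5 = -3(-38) - 2(8) - 2(2) = 94
x_6 = -3(94) - 2(-38) - 2(8) = -222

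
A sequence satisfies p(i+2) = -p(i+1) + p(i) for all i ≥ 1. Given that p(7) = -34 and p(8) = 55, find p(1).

-2

Rearranging, p(i-2) = p(i) + p(i-1).
p(6) = 55 + (-34) = 21
p(5) = -34 + 21 = -13
p(4) = 21 + (-13) = 8
p(3) = -13 + 8 = -5
p(2) = 8 + (-5) = 3
p(1) = -5 + 3 = -2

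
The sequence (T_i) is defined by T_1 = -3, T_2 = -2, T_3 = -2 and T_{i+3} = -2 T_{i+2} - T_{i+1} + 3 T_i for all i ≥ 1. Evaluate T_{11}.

T_4 = -2·(-2) - (-2) + 3·(-3) = -3
T_5 = -2·(-3) - (-2) + 3·(-2) = 2
T_6 = -2·2 - (-3) + 3·(-2) = -7
T_7 = -2·(-7) - 2 + 3·(-3) = 3
T_8 = -2·3 - (-7) + 3·2 = 7
T_9 = -2·7 - 3 + 3·(-7) = -38
T_{10} = -2·(-38) - 7 + 3·3 = 78
T_{11} = -2·78 - (-38) + 3·7 = -97

-97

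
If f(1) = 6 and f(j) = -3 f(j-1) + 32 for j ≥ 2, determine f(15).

-9565930

The fixed point is 32/(1 + 3) = 8, so f(j) - 8 = -3(f(j-1) - 8).
Hence f(j) = -2·(-3)^{j-1} + 8.
f(15) = -2·(-3)^{14} + 8 = -2·4782969 + 8 = -9565930.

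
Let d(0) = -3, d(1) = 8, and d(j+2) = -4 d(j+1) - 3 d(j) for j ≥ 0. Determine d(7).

5468

d(2) = -4·8 - 3·(-3) = -23
d(3) = -4·(-23) - 3·8 = 68
d(4) = -4·68 - 3·(-23) = -203
d(5) = -4·(-203) - 3·68 = 608
d(6) = -4·608 - 3·(-203) = -1823
d(7) = -4·(-1823) - 3·608 = 5468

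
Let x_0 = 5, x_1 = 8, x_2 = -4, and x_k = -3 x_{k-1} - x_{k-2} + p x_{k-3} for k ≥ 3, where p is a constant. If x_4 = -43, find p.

x_3 = 4 + 5p
x_4 = -8 - 7p
So -8 - 7p = -43, giving p = 5.

5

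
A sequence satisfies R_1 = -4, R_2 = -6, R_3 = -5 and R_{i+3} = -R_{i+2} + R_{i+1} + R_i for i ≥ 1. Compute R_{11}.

R_4 = -(-5) + (-6) + (-4) = -5
R_5 = -(-5) + (-5) + (-6) = -6
R_6 = -(-6) + (-5) + (-5) = -4
R_7 = -(-4) + (-6) + (-5) = -7
R_8 = -(-7) + (-4) + (-6) = -3
R_9 = -(-3) + (-7) + (-4) = -8
R_{10} = -(-8) + (-3) + (-7) = -2
R_{11} = -(-2) + (-8) + (-3) = -9

-9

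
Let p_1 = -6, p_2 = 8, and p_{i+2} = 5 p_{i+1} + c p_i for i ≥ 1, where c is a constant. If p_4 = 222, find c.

-1

p_3 = 40 - 6c
p_4 = 200 - 22c
So 200 - 22c = 222, giving c = -1.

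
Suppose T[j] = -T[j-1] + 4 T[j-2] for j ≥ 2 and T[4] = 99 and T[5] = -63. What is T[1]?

Rearranging, T[j-2] = (T[j] + T[j-1]) / 4.
T[3] = (-63 + 99) / 4 = 36/4 = 9
T[2] = (99 + 9) / 4 = 108/4 = 27
T[1] = (9 + 27) / 4 = 36/4 = 9

9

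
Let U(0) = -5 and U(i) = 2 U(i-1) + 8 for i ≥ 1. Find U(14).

The fixed point is 8/(1 - 2) = -8, so U(i) + 8 = 2(U(i-1) + 8).
Hence U(i) = 3·2^i - 8.
U(14) = 3·2^{14} - 8 = 3·16384 - 8 = 49144.

49144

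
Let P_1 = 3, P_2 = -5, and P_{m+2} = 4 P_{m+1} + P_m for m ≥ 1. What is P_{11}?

-1785473

P_3 = 4(-5) + 3 = -17
P_4 = 4(-17) + (-5) = -73
P_5 = 4(-73) + (-17) = -309
P_6 = 4(-309) + (-73) = -1309
P_7 = 4(-1309) + (-309) = -5545
P_8 = 4(-5545) + (-1309) = -23489
P_9 = 4(-23489) + (-5545) = -99501
P_{10} = 4(-99501) + (-23489) = -421493
P_{11} = 4(-421493) + (-99501) = -1785473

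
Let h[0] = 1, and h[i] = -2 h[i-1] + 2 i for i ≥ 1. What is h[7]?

-66

h[1] = -2*1 + 2 = 0
h[2] = -2*0 + 4 = 4
h[3] = -2*4 + 6 = -2
h[4] = -2*(-2) + 8 = 12
h[5] = -2*12 + 10 = -14
h[6] = -2*(-14) + 12 = 40
h[7] = -2*40 + 14 = -66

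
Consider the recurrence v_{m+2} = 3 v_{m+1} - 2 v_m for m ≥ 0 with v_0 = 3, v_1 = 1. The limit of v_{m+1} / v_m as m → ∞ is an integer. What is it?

2

The characteristic equation is r^2 - 3r + 2 = 0, which factors as (r - 2)(r - 1) = 0.
So the roots are 2 and 1. Since |2| > |1| and the coefficient of 2^m is non-zero, the ratio tends to 2.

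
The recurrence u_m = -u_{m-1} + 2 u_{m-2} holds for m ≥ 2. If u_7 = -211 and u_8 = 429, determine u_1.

-1

Rearranging, u_{m-2} = (u_m + u_{m-1}) / 2.
u_6 = (429 + (-211)) / 2 = 218/2 = 109
u_5 = (-211 + 109) / 2 = -102/2 = -51
u_4 = (109 + (-51)) / 2 = 58/2 = 29
u_3 = (-51 + 29) / 2 = -22/2 = -11
u_2 = (29 + (-11)) / 2 = 18/2 = 9
u_1 = (-11 + 9) / 2 = -2/2 = -1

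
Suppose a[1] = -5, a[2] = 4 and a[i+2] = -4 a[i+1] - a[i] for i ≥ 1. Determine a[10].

a[3] = -4*4 - (-5) = -11
a[4] = -4*(-11) - 4 = 40
a[5] = -4*40 - (-11) = -149
a[6] = -4*(-149) - 40 = 556
a[7] = -4*556 - (-149) = -2075
a[8] = -4*(-2075) - 556 = 7744
a[9] = -4*7744 - (-2075) = -28901
a[10] = -4*(-28901) - 7744 = 107860

107860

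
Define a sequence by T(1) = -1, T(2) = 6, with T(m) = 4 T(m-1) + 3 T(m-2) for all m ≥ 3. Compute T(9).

219567

T(3) = 4*6 + 3*(-1) = 21
T(4) = 4*21 + 3*6 = 102
T(5) = 4*102 + 3*21 = 471
T(6) = 4*471 + 3*102 = 2190
T(7) = 4*2190 + 3*471 = 10173
T(8) = 4*10173 + 3*2190 = 47262
T(9) = 4*47262 + 3*10173 = 219567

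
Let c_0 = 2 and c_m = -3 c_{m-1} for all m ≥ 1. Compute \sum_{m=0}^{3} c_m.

-40

c_1 = -3*2 = -6
c_2 = -3*(-6) = 18
c_3 = -3*18 = -54
Sum = 2 + (-6) + 18 + (-54) = -40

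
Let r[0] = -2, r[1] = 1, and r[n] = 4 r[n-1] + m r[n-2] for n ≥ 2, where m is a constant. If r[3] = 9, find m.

1

r[2] = 4 - 2m
r[3] = 16 - 7m
So 16 - 7m = 9, giving m = 1.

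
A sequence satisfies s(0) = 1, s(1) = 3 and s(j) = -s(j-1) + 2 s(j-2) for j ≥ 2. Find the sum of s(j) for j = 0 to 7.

s(2) = -3 + 2*1 = -1
s(3) = -(-1) + 2*3 = 7
s(4) = -7 + 2*(-1) = -9
s(5) = -(-9) + 2*7 = 23
s(6) = -23 + 2*(-9) = -41
s(7) = -(-41) + 2*23 = 87
Sum = 1 + 3 + (-1) + 7 + (-9) + 23 + (-41) + 87 = 70

70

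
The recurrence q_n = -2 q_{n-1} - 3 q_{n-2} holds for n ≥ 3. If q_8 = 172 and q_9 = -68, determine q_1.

Rearranging, q_{n-2} = (q_n + 2 q_{n-1}) / -3.
q_7 = (-68 + 2(172)) / -3 = 276/-3 = -92
q_6 = (172 + 2(-92)) / -3 = -12/-3 = 4
q_5 = (-92 + 2(4)) / -3 = -84/-3 = 28
q_4 = (4 + 2(28)) / -3 = 60/-3 = -20
q_3 = (28 + 2(-20)) / -3 = -12/-3 = 4
q_2 = (-20 + 2(4)) / -3 = -12/-3 = 4
q_1 = (4 + 2(4)) / -3 = 12/-3 = -4

-4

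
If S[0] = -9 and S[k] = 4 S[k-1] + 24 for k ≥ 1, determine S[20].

-1099511627784

The fixed point is 24/(1 - 4) = -8, so S[k] + 8 = 4(S[k-1] + 8).
Hence S[k] = -1·4^k - 8.
S[20] = -1·4^{20} - 8 = -1·1099511627776 - 8 = -1099511627784.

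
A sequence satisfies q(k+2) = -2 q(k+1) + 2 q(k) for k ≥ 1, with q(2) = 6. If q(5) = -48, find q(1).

Let q(1) = x.
q(3) = -12 + 2x
q(4) = 36 - 4x
q(5) = -96 + 12x
So -96 + 12x = -48, giving x = 4.

4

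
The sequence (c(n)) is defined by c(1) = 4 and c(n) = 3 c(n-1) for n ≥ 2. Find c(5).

c(2) = 3(4) = 12
c(3) = 3(12) = 36
c(4) = 3(36) = 108
c(5) = 3(108) = 324

324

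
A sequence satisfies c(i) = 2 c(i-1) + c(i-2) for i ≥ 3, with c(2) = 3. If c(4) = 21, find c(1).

3

Let c(1) = w.
c(3) = 6 + w
c(4) = 15 + 2w
So 15 + 2w = 21, giving w = 3.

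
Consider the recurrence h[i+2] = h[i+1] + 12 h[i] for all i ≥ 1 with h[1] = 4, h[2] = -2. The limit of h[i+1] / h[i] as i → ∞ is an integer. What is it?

4

The characteristic equation is r^2 - r - 12 = 0, which factors as (r - 4)(r + 3) = 0.
So the roots are 4 and -3. Since |4| > |-3| and the coefficient of 4^i is non-zero, the ratio tends to 4.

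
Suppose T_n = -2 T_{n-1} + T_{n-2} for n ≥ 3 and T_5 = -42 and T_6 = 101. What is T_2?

1

Rearranging, T_{n-2} = T_n + 2 T_{n-1}.
T_4 = 101 + 2*(-42) = 17
T_3 = -42 + 2*17 = -8
T_2 = 17 + 2*(-8) = 1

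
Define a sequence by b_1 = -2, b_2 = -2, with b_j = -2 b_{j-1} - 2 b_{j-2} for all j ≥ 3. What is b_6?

b_3 = -2·(-2) - 2·(-2) = 8
b_4 = -2·8 - 2·(-2) = -12
b_5 = -2·(-12) - 2·8 = 8
b_6 = -2·8 - 2·(-12) = 8

8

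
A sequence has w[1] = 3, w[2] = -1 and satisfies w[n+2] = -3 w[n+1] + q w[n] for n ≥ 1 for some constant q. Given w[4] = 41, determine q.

w[3] = 3 + 3q
w[4] = -9 - 10q
So -9 - 10q = 41, giving q = -5.

-5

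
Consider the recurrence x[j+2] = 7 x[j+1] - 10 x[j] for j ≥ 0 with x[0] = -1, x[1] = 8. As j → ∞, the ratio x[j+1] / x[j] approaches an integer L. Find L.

The characteristic equation is r^2 - 7r + 10 = 0, which factors as (r - 5)(r - 2) = 0.
So the roots are 5 and 2. Since |5| > |2| and the coefficient of 5^j is non-zero, the ratio tends to 5.

5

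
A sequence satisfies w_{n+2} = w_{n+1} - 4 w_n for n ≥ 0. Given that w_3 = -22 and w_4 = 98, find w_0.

7

Rearranging, w_{n-2} = (w_n - w_{n-1}) / -4.
w_2 = (98 - (-22)) / -4 = 120/-4 = -30
w_1 = (-22 - (-30)) / -4 = 8/-4 = -2
w_0 = (-30 - (-2)) / -4 = -28/-4 = 7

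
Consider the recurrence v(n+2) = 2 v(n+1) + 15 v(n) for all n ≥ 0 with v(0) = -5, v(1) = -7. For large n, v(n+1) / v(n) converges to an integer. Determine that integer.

5

The characteristic equation is r^2 - 2r - 15 = 0, which factors as (r - 5)(r + 3) = 0.
So the roots are 5 and -3. Since |5| > |-3| and the coefficient of 5^n is non-zero, the ratio tends to 5.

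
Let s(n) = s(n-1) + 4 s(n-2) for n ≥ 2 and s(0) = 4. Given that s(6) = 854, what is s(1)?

6

Let s(1) = w.
s(2) = 16 + w
s(3) = 16 + 5w
s(4) = 80 + 9w
s(5) = 144 + 29w
s(6) = 464 + 65w
So 464 + 65w = 854, giving w = 6.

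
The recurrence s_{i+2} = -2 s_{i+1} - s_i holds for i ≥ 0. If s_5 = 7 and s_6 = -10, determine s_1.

-5

Rearranging, s_{i-2} = -(s_i + 2 s_{i-1}).
s_4 = -(-10 + 2*7) = -4
s_3 = -(7 + 2*(-4)) = 1
s_2 = -(-4 + 2*1) = 2
s_1 = -(1 + 2*2) = -5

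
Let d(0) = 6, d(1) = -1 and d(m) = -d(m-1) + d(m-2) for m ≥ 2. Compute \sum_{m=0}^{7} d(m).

d(2) = -(-1) + 6 = 7
d(3) = -7 + (-1) = -8
d(4) = -(-8) + 7 = 15
d(5) = -15 + (-8) = -23
d(6) = -(-23) + 15 = 38
d(7) = -38 + (-23) = -61
Sum = 6 + (-1) + 7 + (-8) + 15 + (-23) + 38 + (-61) = -27

-27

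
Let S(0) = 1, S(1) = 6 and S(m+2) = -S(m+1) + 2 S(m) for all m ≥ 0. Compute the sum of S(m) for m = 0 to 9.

S(2) = -6 + 2·1 = -4
S(3) = -(-4) + 2·6 = 16
S(4) = -16 + 2·(-4) = -24
S(5) = -(-24) + 2·16 = 56
S(6) = -56 + 2·(-24) = -104
S(7) = -(-104) + 2·56 = 216
S(8) = -216 + 2·(-104) = -424
S(9) = -(-424) + 2·216 = 856
Sum = 1 + 6 + (-4) + 16 + (-24) + 56 + (-104) + 216 + (-424) + 856 = 595

595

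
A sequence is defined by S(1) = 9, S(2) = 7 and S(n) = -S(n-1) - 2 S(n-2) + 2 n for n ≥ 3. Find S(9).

S(3) = -7 - 2·9 + 6 = -19
S(4) = -(-19) - 2·7 + 8 = 13
S(5) = -13 - 2·(-19) + 10 = 35
S(6) = -35 - 2·13 + 12 = -49
S(7) = -(-49) - 2·35 + 14 = -7
S(8) = -(-7) - 2·(-49) + 16 = 121
S(9) = -121 - 2·(-7) + 18 = -89

-89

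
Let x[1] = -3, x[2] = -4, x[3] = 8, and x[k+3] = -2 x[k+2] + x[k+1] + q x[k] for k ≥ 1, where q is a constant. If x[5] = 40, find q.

x[4] = -20 - 3q
x[5] = 48 + 2q
So 48 + 2q = 40, giving q = -4.

-4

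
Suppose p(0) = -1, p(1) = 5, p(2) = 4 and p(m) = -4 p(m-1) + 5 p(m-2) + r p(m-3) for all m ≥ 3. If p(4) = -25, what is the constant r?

-1

p(3) = 9 - r
p(4) = -16 + 9r
So -16 + 9r = -25, giving r = -1.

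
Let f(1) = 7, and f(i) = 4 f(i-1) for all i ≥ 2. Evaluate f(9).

458752

f(2) = 4(7) = 28
f(3) = 4(28) = 112
f(4) = 4(112) = 448
f(5) = 4(448) = 1792
f(6) = 4(1792) = 7168
f(7) = 4(7168) = 28672
f(8) = 4(28672) = 114688
f(9) = 4(114688) = 458752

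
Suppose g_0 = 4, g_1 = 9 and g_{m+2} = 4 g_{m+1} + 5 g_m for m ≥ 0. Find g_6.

33856

g_2 = 4(9) + 5(4) = 56
g_3 = 4(56) + 5(9) = 269
g_4 = 4(269) + 5(56) = 1356
g_5 = 4(1356) + 5(269) = 6769
g_6 = 4(6769) + 5(1356) = 33856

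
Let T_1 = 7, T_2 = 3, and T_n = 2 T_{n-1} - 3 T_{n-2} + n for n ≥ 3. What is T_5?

-17

T_3 = 2(3) - 3(7) + 3 = -12
T_4 = 2(-12) - 3(3) + 4 = -29
T_5 = 2(-29) - 3(-12) + 5 = -17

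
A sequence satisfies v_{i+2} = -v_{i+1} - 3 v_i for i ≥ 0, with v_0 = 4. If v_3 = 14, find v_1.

Let v_1 = w.
v_2 = -12 - w
v_3 = 12 - 2w
So 12 - 2w = 14, giving w = -1.

-1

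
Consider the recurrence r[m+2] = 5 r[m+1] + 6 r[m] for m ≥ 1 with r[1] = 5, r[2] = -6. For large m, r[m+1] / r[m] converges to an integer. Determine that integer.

The characteristic equation is r^2 - 5r - 6 = 0, which factors as (r - 6)(r + 1) = 0.
So the roots are 6 and -1. Since |6| > |-1| and the coefficient of 6^m is non-zero, the ratio tends to 6.

6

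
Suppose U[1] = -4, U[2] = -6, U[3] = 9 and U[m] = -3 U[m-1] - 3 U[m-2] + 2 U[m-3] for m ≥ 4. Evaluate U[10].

535

U[4] = -3·9 - 3·(-6) + 2·(-4) = -17
U[5] = -3·(-17) - 3·9 + 2·(-6) = 12
U[6] = -3·12 - 3·(-17) + 2·9 = 33
U[7] = -3·33 - 3·12 + 2·(-17) = -169
U[8] = -3·(-169) - 3·33 + 2·12 = 432
U[9] = -3·432 - 3·(-169) + 2·33 = -723
U[10] = -3·(-723) - 3·432 + 2·(-169) = 535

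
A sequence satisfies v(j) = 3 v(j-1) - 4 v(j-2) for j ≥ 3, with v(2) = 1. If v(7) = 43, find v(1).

Let v(1) = w.
v(3) = 3 - 4w
v(4) = 5 - 12w
v(5) = 3 - 20w
v(6) = -11 - 12w
v(7) = -45 + 44w
So -45 + 44w = 43, giving w = 2.

2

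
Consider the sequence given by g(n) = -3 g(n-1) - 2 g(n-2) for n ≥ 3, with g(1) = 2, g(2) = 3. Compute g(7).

-313

g(3) = -3*3 - 2*2 = -13
g(4) = -3*(-13) - 2*3 = 33
g(5) = -3*33 - 2*(-13) = -73
g(6) = -3*(-73) - 2*33 = 153
g(7) = -3*153 - 2*(-73) = -313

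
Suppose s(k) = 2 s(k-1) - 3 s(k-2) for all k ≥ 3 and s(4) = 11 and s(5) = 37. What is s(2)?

-7

Rearranging, s(k-2) = (s(k) - 2 s(k-1)) / -3.
s(3) = (37 - 2·11) / -3 = 15/-3 = -5
s(2) = (11 - 2·(-5)) / -3 = 21/-3 = -7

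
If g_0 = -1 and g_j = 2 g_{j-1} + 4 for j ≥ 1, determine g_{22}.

12582908

The fixed point is 4/(1 - 2) = -4, so g_j + 4 = 2(g_{j-1} + 4).
Hence g_j = 3·2^j - 4.
g_{22} = 3·2^{22} - 4 = 3·4194304 - 4 = 12582908.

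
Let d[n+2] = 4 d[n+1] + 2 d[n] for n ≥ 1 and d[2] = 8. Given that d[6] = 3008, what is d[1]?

Let d[1] = y.
d[3] = 32 + 2y
d[4] = 144 + 8y
d[5] = 640 + 36y
d[6] = 2848 + 160y
So 2848 + 160y = 3008, giving y = 1.

1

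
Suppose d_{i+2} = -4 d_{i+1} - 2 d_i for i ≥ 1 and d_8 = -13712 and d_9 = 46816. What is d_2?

-6

Rearranging, d_{i-2} = (d_i + 4 d_{i-1}) / -2.
d_7 = (46816 + 4*(-13712)) / -2 = -8032/-2 = 4016
d_6 = (-13712 + 4*4016) / -2 = 2352/-2 = -1176
d_5 = (4016 + 4*(-1176)) / -2 = -688/-2 = 344
d_4 = (-1176 + 4*344) / -2 = 200/-2 = -100
d_3 = (344 + 4*(-100)) / -2 = -56/-2 = 28
d_2 = (-100 + 4*28) / -2 = 12/-2 = -6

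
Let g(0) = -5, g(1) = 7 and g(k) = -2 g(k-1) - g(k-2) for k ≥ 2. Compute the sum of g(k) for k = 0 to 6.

g(2) = -2·7 - (-5) = -9
g(3) = -2·(-9) - 7 = 11
g(4) = -2·11 - (-9) = -13
g(5) = -2·(-13) - 11 = 15
g(6) = -2·15 - (-13) = -17
Sum = (-5) + 7 + (-9) + 11 + (-13) + 15 + (-17) = -11

-11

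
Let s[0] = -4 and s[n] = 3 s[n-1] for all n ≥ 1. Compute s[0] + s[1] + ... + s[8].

s[1] = 3·(-4) = -12
s[2] = 3·(-12) = -36
s[3] = 3·(-36) = -108
s[4] = 3·(-108) = -324
s[5] = 3·(-324) = -972
s[6] = 3·(-972) = -2916
s[7] = 3·(-2916) = -8748
s[8] = 3·(-8748) = -26244
Sum = (-4) + (-12) + (-36) + (-108) + (-324) + (-972) + (-2916) + (-8748) + (-26244) = -39364

-39364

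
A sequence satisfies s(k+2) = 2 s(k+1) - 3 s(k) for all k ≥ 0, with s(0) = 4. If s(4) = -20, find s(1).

2

Let s(1) = z.
s(2) = -12 + 2z
s(3) = -24 + z
s(4) = -12 - 4z
So -12 - 4z = -20, giving z = 2.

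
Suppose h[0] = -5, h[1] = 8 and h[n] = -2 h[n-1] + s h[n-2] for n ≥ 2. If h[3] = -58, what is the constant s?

-5

h[2] = -16 - 5s
h[3] = 32 + 18s
So 32 + 18s = -58, giving s = -5.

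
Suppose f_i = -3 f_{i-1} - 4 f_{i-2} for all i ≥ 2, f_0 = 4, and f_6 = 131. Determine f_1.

Let f_1 = w.
f_2 = -16 - 3w
f_3 = 48 + 5w
f_4 = -80 - 3w
f_5 = 48 - 11w
f_6 = 176 + 45w
So 176 + 45w = 131, giving w = -1.

-1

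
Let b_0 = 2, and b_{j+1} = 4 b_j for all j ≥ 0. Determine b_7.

32768

b_1 = 4*2 = 8
b_2 = 4*8 = 32
b_3 = 4*32 = 128
b_4 = 4*128 = 512
b_5 = 4*512 = 2048
b_6 = 4*2048 = 8192
b_7 = 4*8192 = 32768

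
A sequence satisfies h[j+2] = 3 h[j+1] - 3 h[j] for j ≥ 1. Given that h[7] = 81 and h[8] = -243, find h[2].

9

Rearranging, h[j-2] = (h[j] - 3 h[j-1]) / -3.
h[6] = (-243 - 3(81)) / -3 = -486/-3 = 162
h[5] = (81 - 3(162)) / -3 = -405/-3 = 135
h[4] = (162 - 3(135)) / -3 = -243/-3 = 81
h[3] = (135 - 3(81)) / -3 = -108/-3 = 36
h[2] = (81 - 3(36)) / -3 = -27/-3 = 9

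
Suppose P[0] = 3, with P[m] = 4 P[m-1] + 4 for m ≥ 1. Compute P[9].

P[1] = 4·3 + 4 = 16
P[2] = 4·16 + 4 = 68
P[3] = 4·68 + 4 = 276
P[4] = 4·276 + 4 = 1108
P[5] = 4·1108 + 4 = 4436
P[6] = 4·4436 + 4 = 17748
P[7] = 4·17748 + 4 = 70996
P[8] = 4·70996 + 4 = 283988
P[9] = 4·283988 + 4 = 1135956

1135956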